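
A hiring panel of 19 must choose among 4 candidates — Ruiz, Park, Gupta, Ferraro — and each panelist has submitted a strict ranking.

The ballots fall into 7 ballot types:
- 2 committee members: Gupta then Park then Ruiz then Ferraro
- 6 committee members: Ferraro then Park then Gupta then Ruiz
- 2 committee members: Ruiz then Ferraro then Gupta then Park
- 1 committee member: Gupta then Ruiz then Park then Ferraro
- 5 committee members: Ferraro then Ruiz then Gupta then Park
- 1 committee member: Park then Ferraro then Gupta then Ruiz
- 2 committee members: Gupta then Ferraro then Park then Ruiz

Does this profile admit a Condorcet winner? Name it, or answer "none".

Pairwise majorities:
Ruiz vs Park: Park wins 11–8.
Ruiz vs Gupta: Gupta, 12–7.
Ruiz vs Ferraro: Ferraro wins 14–5.
Park vs Gupta: Gupta, 12–7.
Park–Ferraro: Ferraro 15–4.
Gupta–Ferraro: Ferraro 14–5.
Ferraro wins every pairwise contest, so Ferraro is the Condorcet winner.

Ferraro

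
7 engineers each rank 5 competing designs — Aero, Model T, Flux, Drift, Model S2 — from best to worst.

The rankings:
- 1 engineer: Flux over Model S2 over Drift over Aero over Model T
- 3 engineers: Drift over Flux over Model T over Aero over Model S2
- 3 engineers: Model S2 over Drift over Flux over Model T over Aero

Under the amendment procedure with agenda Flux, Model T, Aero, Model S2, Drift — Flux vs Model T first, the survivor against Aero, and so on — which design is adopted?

Drift

Round 1: Flux vs Model T — 7–0, Flux advances.
Round 2: Flux vs Aero — 7–0, Flux advances.
Round 3: Flux vs Model S2 — 4–3, Flux advances.
Round 4: Flux vs Drift — 1–6, Drift advances.
The agenda winner is Drift.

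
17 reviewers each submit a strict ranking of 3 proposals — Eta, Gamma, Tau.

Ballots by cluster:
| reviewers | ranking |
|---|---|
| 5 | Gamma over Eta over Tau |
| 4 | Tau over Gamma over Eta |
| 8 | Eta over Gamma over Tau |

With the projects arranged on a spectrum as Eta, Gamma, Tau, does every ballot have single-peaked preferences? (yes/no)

yes

Axis positions: Eta=1, Gamma=2, Tau=3.
Cluster 1 (peak Gamma at position 2): ranking walks positions 2-1-3, expanding outward from the peak — single-peaked.
Cluster 2 (peak Tau at position 3): ranking walks positions 3-2-1, expanding outward from the peak — single-peaked.
Cluster 3 (peak Eta at position 1): ranking walks positions 1-2-3, expanding outward from the peak — single-peaked.
Every ranking is single-peaked on this axis.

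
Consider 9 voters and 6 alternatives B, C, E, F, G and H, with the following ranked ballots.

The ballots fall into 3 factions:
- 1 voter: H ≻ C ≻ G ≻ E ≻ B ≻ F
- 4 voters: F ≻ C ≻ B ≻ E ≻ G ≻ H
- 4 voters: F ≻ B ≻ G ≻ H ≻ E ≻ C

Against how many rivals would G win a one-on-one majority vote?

G against each rival (9 voters):
G vs B: B wins 8–1.
G vs C: C, 5–4.
G vs E: G, 5–4.
G vs F: G is ranked higher on 1 ballot, F on 8. F wins 8–1.
G vs H: G wins 8–1.
G beats E, H; loses to B, C, F — 2 pairwise wins.

2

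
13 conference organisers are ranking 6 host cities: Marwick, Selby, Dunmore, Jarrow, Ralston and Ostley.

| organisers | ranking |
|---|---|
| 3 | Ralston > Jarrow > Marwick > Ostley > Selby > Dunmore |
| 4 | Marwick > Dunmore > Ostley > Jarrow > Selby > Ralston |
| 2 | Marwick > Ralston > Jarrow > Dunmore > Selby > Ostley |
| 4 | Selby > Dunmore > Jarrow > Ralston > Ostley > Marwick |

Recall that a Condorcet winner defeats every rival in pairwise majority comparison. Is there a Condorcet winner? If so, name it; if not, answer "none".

Check each pair by majority over 13 ballots:
Marwick vs Selby: Marwick, 9–4.
Marwick vs Dunmore: Marwick, 9–4.
Marwick–Jarrow: Jarrow 7–6.
Marwick vs Ralston: Ralston, 7–6.
Marwick vs Ostley: Marwick, 9–4.
Selby vs Dunmore: Selby is ranked higher on 3+4 = 7 ballots, Dunmore on 6. Selby wins 7–6.
Selby vs Jarrow: 4 to 9, Jarrow.
Selby vs Ralston: Selby wins 8–5.
Selby vs Ostley: Ostley wins 7–6.
Dunmore vs Jarrow: 4+4 = 8 for Dunmore, 5 for Jarrow — Dunmore by 8–5.
Dunmore–Ralston: Dunmore 8–5.
Dunmore–Ostley: Dunmore 10–3.
Jarrow vs Ralston: 4+4 = 8 for Jarrow, 5 for Ralston — Jarrow by 8–5.
Jarrow vs Ostley: Jarrow wins 9–4.
Ralston–Ostley: Ralston 9–4.
No city is unbeaten: Marwick loses to Jarrow; Selby loses to Marwick; Dunmore loses to Marwick; Jarrow loses to Dunmore; Ralston loses to Selby; Ostley loses to Marwick. In particular Marwick > Selby > Ralston > Marwick is a majority cycle — no Condorcet winner exists.

none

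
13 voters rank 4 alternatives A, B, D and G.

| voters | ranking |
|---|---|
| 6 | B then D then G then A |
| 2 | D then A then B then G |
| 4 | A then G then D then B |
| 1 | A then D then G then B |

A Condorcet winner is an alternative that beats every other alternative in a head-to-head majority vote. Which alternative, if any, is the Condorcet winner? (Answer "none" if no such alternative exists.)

Check each pair by majority over 13 ballots:
A vs B: A, 7–6.
A vs D: D wins 8–5.
A vs G: A, 7–6.
B vs D: D, 7–6.
B vs G: B wins 8–5.
D vs G: D wins 9–4.
Only D has no losses; D is the Condorcet winner.

D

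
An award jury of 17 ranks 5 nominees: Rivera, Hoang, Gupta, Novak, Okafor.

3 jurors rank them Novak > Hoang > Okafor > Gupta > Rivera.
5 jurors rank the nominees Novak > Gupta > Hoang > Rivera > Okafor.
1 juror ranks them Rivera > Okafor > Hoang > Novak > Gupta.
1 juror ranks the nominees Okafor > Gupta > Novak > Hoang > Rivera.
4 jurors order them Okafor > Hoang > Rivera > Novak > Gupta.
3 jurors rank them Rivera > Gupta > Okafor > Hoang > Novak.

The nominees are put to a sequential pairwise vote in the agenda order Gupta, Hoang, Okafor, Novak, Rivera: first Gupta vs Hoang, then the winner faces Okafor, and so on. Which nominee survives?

Round 1: Gupta vs Hoang — 9–8, Gupta advances.
Round 2: Gupta vs Okafor — 8–9, Okafor advances.
Round 3: Okafor vs Novak — 9–8, Okafor advances.
Round 4: Okafor vs Rivera — 8–9, Rivera advances.
Rivera survives the agenda.

Rivera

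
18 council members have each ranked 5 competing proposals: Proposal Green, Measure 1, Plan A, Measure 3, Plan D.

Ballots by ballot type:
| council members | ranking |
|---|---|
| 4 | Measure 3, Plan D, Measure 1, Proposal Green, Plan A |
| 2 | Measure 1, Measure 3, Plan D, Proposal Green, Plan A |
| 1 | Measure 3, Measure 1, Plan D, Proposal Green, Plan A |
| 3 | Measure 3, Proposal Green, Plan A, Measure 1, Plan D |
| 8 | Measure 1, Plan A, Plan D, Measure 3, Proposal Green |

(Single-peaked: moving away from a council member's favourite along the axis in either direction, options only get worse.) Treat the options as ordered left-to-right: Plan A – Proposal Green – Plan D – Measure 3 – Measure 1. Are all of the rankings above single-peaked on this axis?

no

Axis positions: Plan A=1, Proposal Green=2, Plan D=3, Measure 3=4, Measure 1=5.
Ballot type 1 (peak Measure 3 at position 4): ranking walks positions 4-3-5-2-1, expanding outward from the peak — single-peaked.
Ballot type 2 (peak Measure 1 at position 5): ranking walks positions 5-4-3-2-1, expanding outward from the peak — single-peaked.
Ballot type 3 (peak Measure 3 at position 4): ranking walks positions 4-5-3-2-1, expanding outward from the peak — single-peaked.
Ballot type 4: ranking walks positions 4-2-1-5-3; Proposal Green is ranked above Plan D even though Plan D lies between Proposal Green and the peak Measure 3 on the axis — preferences dip and rise again. Not single-peaked.
Ballot type 5: ranking walks positions 5-1-3-4-2; Plan A is ranked above Measure 3 even though Measure 3 lies between Plan A and the peak Measure 1 on the axis — preferences dip and rise again. Not single-peaked.
Ballot type 4 violates single-peakedness, so the profile is not single-peaked on this axis.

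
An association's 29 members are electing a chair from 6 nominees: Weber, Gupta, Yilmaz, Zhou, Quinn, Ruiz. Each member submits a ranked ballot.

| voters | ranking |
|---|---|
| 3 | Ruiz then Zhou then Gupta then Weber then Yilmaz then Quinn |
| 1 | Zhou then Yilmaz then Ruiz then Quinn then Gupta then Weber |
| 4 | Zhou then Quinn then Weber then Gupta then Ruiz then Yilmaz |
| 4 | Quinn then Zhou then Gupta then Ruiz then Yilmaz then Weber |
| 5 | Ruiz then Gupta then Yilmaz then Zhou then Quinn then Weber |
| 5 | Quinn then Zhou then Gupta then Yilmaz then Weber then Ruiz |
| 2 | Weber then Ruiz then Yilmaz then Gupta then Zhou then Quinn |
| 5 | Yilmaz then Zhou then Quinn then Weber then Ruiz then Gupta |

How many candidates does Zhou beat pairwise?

Zhou against each rival (29 voters):
Zhou–Weber: Zhou 27–2.
Zhou vs Gupta: 22 to 7, Zhou.
Zhou vs Yilmaz: Zhou preferred on 3+1+4+4+5 = 17 ballots; Zhou wins 17–12.
Zhou vs Quinn: 20 to 9, Zhou.
Zhou vs Ruiz: Zhou, 19–10.
Zhou beats Weber, Gupta, Yilmaz, Quinn, Ruiz — 5 pairwise wins.

5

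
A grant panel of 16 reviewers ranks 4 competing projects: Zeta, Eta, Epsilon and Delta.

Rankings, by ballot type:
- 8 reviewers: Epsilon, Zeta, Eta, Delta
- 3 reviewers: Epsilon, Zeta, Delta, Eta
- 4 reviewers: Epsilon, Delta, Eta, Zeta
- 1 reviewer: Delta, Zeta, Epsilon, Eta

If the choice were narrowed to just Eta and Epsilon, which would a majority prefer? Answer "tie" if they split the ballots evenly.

Epsilon

No ballot ranks Eta above Epsilon: 0.
Ballots ranking Epsilon above Eta: 16 − 0 = 16.
Epsilon wins the head-to-head 16–0.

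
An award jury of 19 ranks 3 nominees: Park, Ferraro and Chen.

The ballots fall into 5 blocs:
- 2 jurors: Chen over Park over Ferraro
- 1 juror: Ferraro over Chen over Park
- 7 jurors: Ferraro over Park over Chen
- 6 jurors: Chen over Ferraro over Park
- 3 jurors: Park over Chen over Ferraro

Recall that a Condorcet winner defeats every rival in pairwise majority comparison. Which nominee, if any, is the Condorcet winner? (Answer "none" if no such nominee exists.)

none

Pairwise majorities:
Park vs Ferraro: Ferraro wins 14–5.
Park vs Chen: Park preferred on 7+3 = 10 ballots; Park wins 10–9.
Ferraro vs Chen: 1+7 = 8 for Ferraro, 11 for Chen — Chen by 11–8.
Each nominee drops at least one matchup (Park loses to Ferraro; Ferraro loses to Chen; Chen loses to Park); the cycle Park > Chen > Ferraro > Park rules out a Condorcet winner.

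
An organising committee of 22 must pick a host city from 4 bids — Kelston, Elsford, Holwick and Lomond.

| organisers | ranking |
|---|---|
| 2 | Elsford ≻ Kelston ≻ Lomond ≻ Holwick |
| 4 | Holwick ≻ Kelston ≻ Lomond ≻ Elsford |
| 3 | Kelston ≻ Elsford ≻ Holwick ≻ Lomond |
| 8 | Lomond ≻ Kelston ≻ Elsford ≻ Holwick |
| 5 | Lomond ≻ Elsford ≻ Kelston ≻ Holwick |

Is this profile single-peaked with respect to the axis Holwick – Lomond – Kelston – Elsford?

Axis positions: Holwick=1, Lomond=2, Kelston=3, Elsford=4.
Faction 1 (peak Elsford at position 4): ranking walks positions 4-3-2-1, expanding outward from the peak — single-peaked.
Faction 2: ranking walks positions 1-3-2-4; Kelston is ranked above Lomond even though Lomond lies between Kelston and the peak Holwick on the axis — preferences dip and rise again. Not single-peaked.
Faction 3: ranking walks positions 3-4-1-2; Holwick is ranked above Lomond even though Lomond lies between Holwick and the peak Kelston on the axis — preferences dip and rise again. Not single-peaked.
Faction 4 (peak Lomond at position 2): ranking walks positions 2-3-4-1, expanding outward from the peak — single-peaked.
Faction 5: ranking walks positions 2-4-3-1; Elsford is ranked above Kelston even though Kelston lies between Elsford and the peak Lomond on the axis — preferences dip and rise again. Not single-peaked.
Faction 2 violates single-peakedness, so the profile is not single-peaked on this axis.

no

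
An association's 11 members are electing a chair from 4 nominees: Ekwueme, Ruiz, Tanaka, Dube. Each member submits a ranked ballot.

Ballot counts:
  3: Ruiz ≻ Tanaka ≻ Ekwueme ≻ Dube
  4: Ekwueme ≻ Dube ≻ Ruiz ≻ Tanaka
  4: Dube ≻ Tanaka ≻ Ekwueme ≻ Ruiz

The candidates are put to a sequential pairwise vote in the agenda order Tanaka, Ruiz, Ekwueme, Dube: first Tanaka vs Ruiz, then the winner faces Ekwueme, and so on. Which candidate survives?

Round 1: Tanaka vs Ruiz — 4–7, Ruiz advances.
Round 2: Ruiz vs Ekwueme — 3–8, Ekwueme advances.
Round 3: Ekwueme vs Dube — 7–4, Ekwueme advances.
The agenda winner is Ekwueme.

Ekwueme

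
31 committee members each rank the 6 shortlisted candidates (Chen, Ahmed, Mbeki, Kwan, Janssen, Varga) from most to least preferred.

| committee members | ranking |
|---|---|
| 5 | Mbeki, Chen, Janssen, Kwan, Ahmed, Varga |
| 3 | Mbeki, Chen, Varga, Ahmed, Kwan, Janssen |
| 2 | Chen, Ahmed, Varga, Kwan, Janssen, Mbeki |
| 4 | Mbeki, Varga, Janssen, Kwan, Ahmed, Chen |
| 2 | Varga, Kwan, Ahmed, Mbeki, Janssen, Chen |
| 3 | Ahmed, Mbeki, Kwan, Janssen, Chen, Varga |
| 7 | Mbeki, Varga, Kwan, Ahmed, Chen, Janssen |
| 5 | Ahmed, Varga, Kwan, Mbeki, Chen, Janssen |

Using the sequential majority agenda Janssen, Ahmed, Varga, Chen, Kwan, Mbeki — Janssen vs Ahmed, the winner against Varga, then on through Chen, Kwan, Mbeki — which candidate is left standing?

Mbeki

Round 1: Janssen vs Ahmed — 9–22, Ahmed advances.
Round 2: Ahmed vs Varga — 15–16, Varga advances.
Round 3: Varga vs Chen — 18–13, Varga advances.
Round 4: Varga vs Kwan — 23–8, Varga advances.
Round 5: Varga vs Mbeki — 9–22, Mbeki advances.
The agenda winner is Mbeki.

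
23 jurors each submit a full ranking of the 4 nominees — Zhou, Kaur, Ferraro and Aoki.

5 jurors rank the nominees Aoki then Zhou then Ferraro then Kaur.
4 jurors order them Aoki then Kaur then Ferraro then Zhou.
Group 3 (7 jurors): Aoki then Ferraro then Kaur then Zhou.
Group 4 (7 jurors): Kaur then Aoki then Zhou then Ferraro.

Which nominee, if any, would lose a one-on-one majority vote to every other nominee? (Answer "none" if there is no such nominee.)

none

Head-to-head results (23 jurors):
Zhou vs Kaur: Kaur, 18–5.
Zhou vs Ferraro: Zhou preferred on 5+7 = 12 ballots; Zhou wins 12–11.
Zhou vs Aoki: Aoki wins 23–0.
Kaur vs Ferraro: Kaur preferred on 4+7 = 11 ballots; Ferraro wins 12–11.
Kaur vs Aoki: 7 to 16, Aoki.
Ferraro–Aoki: Aoki 23–0.
Each nominee has at least one pairwise win (Zhou beats Ferraro; Kaur beats Zhou; Ferraro beats Kaur; Aoki beats Zhou) — no Condorcet loser.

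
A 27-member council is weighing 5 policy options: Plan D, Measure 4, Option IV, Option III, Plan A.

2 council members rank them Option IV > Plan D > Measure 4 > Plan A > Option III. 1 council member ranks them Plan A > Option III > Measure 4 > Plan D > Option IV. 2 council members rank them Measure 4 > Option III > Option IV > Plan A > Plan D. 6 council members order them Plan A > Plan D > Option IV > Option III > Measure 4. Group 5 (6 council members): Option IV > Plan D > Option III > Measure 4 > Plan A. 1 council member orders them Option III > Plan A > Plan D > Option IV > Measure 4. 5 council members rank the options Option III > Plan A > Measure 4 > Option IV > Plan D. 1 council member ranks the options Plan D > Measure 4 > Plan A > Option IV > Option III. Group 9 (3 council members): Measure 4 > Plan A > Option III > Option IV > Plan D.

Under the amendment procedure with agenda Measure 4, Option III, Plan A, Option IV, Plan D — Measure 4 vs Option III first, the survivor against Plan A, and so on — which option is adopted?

Round 1: Measure 4 vs Option III — 8–19, Option III advances.
Round 2: Option III vs Plan A — 14–13, Option III advances.
Round 3: Option III vs Option IV — 12–15, Option IV advances.
Round 4: Option IV vs Plan D — 18–9, Option IV advances.
Option IV survives the agenda.

Option IV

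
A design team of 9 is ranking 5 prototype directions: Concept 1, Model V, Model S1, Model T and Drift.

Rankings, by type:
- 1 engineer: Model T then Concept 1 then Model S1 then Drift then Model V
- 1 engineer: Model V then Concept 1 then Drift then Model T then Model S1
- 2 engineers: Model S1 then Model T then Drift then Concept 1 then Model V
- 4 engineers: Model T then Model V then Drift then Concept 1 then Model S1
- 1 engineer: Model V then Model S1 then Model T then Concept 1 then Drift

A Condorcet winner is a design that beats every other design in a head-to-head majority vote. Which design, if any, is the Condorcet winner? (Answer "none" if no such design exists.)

Check each pair by majority over 9 ballots:
Concept 1 vs Model V: Model V wins 6–3.
Concept 1 vs Model S1: 1+1+4 = 6 for Concept 1, 3 for Model S1 — Concept 1 by 6–3.
Concept 1 vs Model T: 1 for Concept 1, 8 for Model T — Model T by 8–1.
Concept 1 vs Drift: Drift, 6–3.
Model V vs Model S1: Model V, 6–3.
Model V–Model T: Model T 7–2.
Model V vs Drift: 1+4+1 = 6 for Model V, 3 for Drift — Model V by 6–3.
Model S1 vs Model T: Model S1 preferred on 2+1 = 3 ballots; Model T wins 6–3.
Model S1 vs Drift: 1+2+1 = 4 for Model S1, 5 for Drift — Drift by 5–4.
Model T vs Drift: Model T is ranked higher on 1+2+4+1 = 8 ballots, Drift on 1. Model T wins 8–1.
Only Model T has no losses; Model T is the Condorcet winner.

Model T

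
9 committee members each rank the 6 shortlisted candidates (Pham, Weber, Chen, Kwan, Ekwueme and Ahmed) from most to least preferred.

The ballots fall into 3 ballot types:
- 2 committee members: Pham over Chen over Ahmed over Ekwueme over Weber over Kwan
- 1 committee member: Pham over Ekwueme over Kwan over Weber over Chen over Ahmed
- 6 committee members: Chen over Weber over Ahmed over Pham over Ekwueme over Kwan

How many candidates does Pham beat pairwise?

2

Pham against each rival (9 committee members):
Pham vs Weber: 2+1 = 3 for Pham, 6 for Weber — Weber by 6–3.
Pham vs Chen: Pham preferred on 2+1 = 3 ballots; Chen wins 6–3.
Pham–Kwan: Pham 9–0.
Pham vs Ekwueme: Pham preferred on 2+1+6 = 9 ballots; Pham wins 9–0.
Pham–Ahmed: Ahmed 6–3.
Pham beats Kwan, Ekwueme; loses to Weber, Chen, Ahmed — 2 pairwise wins.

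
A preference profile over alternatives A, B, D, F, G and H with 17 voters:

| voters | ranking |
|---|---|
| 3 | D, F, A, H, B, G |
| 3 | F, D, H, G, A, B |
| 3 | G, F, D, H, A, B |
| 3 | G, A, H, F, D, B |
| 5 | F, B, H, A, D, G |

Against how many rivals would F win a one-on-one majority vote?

5

F against each rival (17 voters):
F vs A: 3+3+3+5 = 14 for F, 3 for A — F by 14–3.
F vs B: 3+3+3+3+5 = 17 for F, 0 for B — F by 17–0.
F vs D: 14 to 3, F.
F vs G: F wins 11–6.
F vs H: 14 to 3, F.
F beats A, B, D, G, H — 5 pairwise wins.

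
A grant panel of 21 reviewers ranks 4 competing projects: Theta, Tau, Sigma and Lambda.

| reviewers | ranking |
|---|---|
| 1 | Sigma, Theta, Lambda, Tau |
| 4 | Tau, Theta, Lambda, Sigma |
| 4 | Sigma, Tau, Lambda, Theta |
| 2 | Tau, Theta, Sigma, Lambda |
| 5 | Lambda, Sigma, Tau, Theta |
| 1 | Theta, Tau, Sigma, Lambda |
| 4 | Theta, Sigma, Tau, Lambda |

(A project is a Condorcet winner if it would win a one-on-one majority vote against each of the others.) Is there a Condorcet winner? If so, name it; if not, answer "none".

none

Check each pair by majority over 21 ballots:
Theta vs Tau: Tau wins 15–6.
Theta–Sigma: Theta 11–10.
Theta–Lambda: Theta 12–9.
Tau vs Sigma: Sigma, 14–7.
Tau vs Lambda: Tau, 15–6.
Sigma–Lambda: Sigma 12–9.
Every project loses at least once (Theta loses to Tau; Tau loses to Sigma; Sigma loses to Theta; Lambda loses to Theta). The majority relation contains the cycle Theta → Sigma → Tau → Theta, so there is no Condorcet winner.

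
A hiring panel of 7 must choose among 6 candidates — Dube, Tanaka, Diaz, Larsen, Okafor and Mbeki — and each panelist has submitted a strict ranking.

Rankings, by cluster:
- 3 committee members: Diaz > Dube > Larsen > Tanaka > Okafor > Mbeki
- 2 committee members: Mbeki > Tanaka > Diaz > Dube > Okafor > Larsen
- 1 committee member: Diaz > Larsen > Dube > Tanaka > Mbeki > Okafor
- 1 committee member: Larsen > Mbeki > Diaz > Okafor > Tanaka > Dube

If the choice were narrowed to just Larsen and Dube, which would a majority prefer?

Ballots ranking Larsen above Dube: 1 + 1 = 2.
Ballots ranking Dube above Larsen: 7 − 2 = 5.
Dube wins the head-to-head 5–2.

Dube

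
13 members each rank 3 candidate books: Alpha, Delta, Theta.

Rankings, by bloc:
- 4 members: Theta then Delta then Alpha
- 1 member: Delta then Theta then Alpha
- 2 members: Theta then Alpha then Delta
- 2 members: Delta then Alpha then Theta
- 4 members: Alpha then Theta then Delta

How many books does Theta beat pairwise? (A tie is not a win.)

Theta against each rival (13 members):
Theta vs Alpha: Theta wins 7–6.
Theta vs Delta: Theta, 10–3.
Theta beats Alpha, Delta — 2 pairwise wins.

2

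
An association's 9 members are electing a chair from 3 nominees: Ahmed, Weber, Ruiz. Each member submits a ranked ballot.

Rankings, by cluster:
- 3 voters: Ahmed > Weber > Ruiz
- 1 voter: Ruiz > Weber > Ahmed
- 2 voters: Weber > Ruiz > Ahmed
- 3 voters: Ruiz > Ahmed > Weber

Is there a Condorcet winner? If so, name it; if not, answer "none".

Check each pair by majority over 9 ballots:
Ahmed vs Weber: 6 to 3, Ahmed.
Ahmed vs Ruiz: 3 to 6, Ruiz.
Weber vs Ruiz: 3+2 = 5 for Weber, 4 for Ruiz — Weber by 5–4.
Each candidate drops at least one matchup (Ahmed loses to Ruiz; Weber loses to Ahmed; Ruiz loses to Weber); the cycle Ahmed beats Weber beats Ruiz beats Ahmed rules out a Condorcet winner.

none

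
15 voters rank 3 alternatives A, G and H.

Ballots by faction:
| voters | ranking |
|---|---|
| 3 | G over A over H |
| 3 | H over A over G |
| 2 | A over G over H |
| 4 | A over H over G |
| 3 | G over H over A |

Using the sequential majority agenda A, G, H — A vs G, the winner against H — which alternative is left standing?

A

Round 1: A vs G — 9–6, A advances.
Round 2: A vs H — 9–6, A advances.
A survives the agenda.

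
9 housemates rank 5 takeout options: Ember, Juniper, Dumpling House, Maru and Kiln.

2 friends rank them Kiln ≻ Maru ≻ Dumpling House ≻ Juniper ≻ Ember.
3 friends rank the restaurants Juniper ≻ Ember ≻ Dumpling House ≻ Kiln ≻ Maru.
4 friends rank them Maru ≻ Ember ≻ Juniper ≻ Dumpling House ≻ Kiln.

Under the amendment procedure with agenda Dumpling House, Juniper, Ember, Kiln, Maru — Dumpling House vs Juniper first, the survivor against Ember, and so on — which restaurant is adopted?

Maru

Round 1: Dumpling House vs Juniper — 2–7, Juniper advances.
Round 2: Juniper vs Ember — 5–4, Juniper advances.
Round 3: Juniper vs Kiln — 7–2, Juniper advances.
Round 4: Juniper vs Maru — 3–6, Maru advances.
The agenda winner is Maru.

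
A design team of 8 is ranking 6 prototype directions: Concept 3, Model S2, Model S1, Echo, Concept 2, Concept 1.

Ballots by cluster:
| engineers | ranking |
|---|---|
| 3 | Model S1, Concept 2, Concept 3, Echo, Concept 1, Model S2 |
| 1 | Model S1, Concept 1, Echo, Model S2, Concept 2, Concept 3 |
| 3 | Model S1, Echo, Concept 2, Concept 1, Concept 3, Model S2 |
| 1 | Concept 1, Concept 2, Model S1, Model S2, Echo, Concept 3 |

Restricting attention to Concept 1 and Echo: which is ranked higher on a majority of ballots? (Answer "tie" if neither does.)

Ballots ranking Concept 1 above Echo: 1 + 1 = 2.
Ballots ranking Echo above Concept 1: 8 − 2 = 6.
Echo wins the head-to-head 6–2.

Echo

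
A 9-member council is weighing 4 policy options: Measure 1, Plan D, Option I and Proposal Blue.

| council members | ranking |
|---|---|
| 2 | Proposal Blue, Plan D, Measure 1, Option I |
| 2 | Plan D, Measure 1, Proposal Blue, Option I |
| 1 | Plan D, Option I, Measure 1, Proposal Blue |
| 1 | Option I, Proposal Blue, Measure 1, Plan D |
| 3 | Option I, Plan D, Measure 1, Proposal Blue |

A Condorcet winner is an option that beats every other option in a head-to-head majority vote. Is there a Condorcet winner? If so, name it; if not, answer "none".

Head-to-head results (9 council members):
Measure 1 vs Plan D: Measure 1 preferred on 1 ballot; Plan D wins 8–1.
Measure 1 vs Option I: Measure 1 is ranked higher on 2+2 = 4 ballots, Option I on 5. Option I wins 5–4.
Measure 1 vs Proposal Blue: Measure 1 is ranked higher on 2+1+3 = 6 ballots, Proposal Blue on 3. Measure 1 wins 6–3.
Plan D vs Option I: Plan D preferred on 2+2+1 = 5 ballots; Plan D wins 5–4.
Plan D vs Proposal Blue: Plan D is ranked higher on 2+1+3 = 6 ballots, Proposal Blue on 3. Plan D wins 6–3.
Option I vs Proposal Blue: Option I preferred on 1+1+3 = 5 ballots; Option I wins 5–4.
Plan D wins every pairwise contest, so Plan D is the Condorcet winner.

Plan D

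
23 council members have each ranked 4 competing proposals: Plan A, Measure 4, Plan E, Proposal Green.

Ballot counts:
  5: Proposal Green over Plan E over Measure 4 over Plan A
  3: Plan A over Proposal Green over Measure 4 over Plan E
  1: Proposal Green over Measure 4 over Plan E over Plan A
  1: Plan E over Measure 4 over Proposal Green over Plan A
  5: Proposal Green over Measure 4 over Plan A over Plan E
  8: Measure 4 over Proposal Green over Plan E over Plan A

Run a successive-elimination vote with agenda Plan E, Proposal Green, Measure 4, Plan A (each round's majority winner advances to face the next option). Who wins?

Proposal Green

Round 1: Plan E vs Proposal Green — 1–22, Proposal Green advances.
Round 2: Proposal Green vs Measure 4 — 14–9, Proposal Green advances.
Round 3: Proposal Green vs Plan A — 20–3, Proposal Green advances.
The agenda winner is Proposal Green.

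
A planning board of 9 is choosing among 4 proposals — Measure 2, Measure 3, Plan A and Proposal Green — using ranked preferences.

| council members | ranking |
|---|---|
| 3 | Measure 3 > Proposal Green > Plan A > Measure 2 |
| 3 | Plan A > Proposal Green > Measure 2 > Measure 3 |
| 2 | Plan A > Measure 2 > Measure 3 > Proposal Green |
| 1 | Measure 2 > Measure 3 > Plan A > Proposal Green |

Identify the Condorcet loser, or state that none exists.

none

Pairwise majorities:
Measure 2 vs Measure 3: Measure 2 wins 6–3.
Measure 2 vs Plan A: Plan A, 8–1.
Measure 2 vs Proposal Green: 2+1 = 3 for Measure 2, 6 for Proposal Green — Proposal Green by 6–3.
Measure 3–Plan A: Plan A 5–4.
Measure 3 vs Proposal Green: 6 to 3, Measure 3.
Plan A vs Proposal Green: 6 to 3, Plan A.
Each option has at least one pairwise win (Measure 2 beats Measure 3; Measure 3 beats Proposal Green; Plan A beats Measure 2; Proposal Green beats Measure 2) — no Condorcet loser.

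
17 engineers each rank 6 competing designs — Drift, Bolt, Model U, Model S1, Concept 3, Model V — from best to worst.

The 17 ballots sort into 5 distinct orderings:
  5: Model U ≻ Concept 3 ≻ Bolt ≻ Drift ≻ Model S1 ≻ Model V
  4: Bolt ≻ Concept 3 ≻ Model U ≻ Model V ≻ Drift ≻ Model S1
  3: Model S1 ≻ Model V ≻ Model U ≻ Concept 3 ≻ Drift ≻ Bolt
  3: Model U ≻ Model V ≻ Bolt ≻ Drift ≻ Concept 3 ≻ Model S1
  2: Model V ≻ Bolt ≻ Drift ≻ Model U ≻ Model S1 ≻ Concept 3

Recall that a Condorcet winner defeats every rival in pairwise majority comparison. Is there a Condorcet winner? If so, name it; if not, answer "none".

Model U

Head-to-head results (17 engineers):
Drift–Bolt: Bolt 14–3.
Drift vs Model U: Model U wins 15–2.
Drift–Model S1: Drift 14–3.
Drift vs Concept 3: Concept 3 wins 12–5.
Drift vs Model V: Model V, 12–5.
Bolt vs Model U: Model U wins 11–6.
Bolt vs Model S1: Bolt wins 14–3.
Bolt vs Concept 3: Bolt, 9–8.
Bolt vs Model V: Bolt, 9–8.
Model U vs Model S1: Model U, 14–3.
Model U vs Concept 3: Model U, 13–4.
Model U–Model V: Model U 12–5.
Model S1 vs Concept 3: Concept 3 wins 12–5.
Model S1 vs Model V: Model V wins 9–8.
Concept 3–Model V: Concept 3 9–8.
Model U wins every pairwise contest, so Model U is the Condorcet winner.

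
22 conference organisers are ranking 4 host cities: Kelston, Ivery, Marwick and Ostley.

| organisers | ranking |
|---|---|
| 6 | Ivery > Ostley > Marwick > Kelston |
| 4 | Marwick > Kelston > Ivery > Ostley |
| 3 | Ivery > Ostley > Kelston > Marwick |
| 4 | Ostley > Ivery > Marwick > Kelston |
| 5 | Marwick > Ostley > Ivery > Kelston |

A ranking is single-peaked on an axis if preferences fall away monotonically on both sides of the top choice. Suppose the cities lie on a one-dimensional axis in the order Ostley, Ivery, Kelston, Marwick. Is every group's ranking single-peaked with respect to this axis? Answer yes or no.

Axis positions: Ostley=1, Ivery=2, Kelston=3, Marwick=4.
Group 1: ranking walks positions 2-1-4-3; Marwick is ranked above Kelston even though Kelston lies between Marwick and the peak Ivery on the axis — preferences dip and rise again. Not single-peaked.
Group 2 (peak Marwick at position 4): ranking walks positions 4-3-2-1, expanding outward from the peak — single-peaked.
Group 3 (peak Ivery at position 2): ranking walks positions 2-1-3-4, expanding outward from the peak — single-peaked.
Group 4: ranking walks positions 1-2-4-3; Marwick is ranked above Kelston even though Kelston lies between Marwick and the peak Ostley on the axis — preferences dip and rise again. Not single-peaked.
Group 5: ranking walks positions 4-1-2-3; Ostley is ranked above Kelston even though Kelston lies between Ostley and the peak Marwick on the axis — preferences dip and rise again. Not single-peaked.
Group 1 violates single-peakedness, so the profile is not single-peaked on this axis.

no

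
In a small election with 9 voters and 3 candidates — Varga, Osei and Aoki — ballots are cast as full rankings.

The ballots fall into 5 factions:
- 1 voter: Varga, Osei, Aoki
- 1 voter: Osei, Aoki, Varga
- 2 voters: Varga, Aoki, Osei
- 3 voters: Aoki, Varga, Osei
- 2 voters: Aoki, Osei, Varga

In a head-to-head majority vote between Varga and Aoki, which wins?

Ballots ranking Varga above Aoki: 1 + 2 = 3.
Ballots ranking Aoki above Varga: 9 − 3 = 6.
Aoki wins the head-to-head 6–3.

Aoki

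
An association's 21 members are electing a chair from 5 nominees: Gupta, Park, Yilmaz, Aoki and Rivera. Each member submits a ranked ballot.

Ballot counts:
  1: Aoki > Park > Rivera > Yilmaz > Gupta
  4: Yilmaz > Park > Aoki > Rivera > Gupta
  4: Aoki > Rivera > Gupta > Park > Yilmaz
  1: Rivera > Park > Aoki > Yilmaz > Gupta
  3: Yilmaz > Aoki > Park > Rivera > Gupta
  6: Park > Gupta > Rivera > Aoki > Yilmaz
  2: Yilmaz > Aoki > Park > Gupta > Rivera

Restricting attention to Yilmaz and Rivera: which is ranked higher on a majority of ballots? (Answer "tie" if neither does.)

Ballots ranking Yilmaz above Rivera: 4 + 3 + 2 = 9.
Ballots ranking Rivera above Yilmaz: 21 − 9 = 12.
Rivera wins the head-to-head 12–9.

Rivera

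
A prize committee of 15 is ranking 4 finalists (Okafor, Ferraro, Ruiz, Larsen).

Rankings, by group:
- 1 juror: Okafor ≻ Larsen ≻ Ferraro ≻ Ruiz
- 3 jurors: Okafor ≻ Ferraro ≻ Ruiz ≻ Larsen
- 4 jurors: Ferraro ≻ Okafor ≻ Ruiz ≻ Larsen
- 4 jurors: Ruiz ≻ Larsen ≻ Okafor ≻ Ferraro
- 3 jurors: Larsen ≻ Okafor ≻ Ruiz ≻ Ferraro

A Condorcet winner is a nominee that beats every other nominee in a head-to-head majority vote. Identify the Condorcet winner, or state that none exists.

Okafor

Pairwise majorities:
Okafor vs Ferraro: Okafor is ranked higher on 1+3+4+3 = 11 ballots, Ferraro on 4. Okafor wins 11–4.
Okafor–Ruiz: Okafor 11–4.
Okafor vs Larsen: Okafor is ranked higher on 1+3+4 = 8 ballots, Larsen on 7. Okafor wins 8–7.
Ferraro–Ruiz: Ferraro 8–7.
Ferraro vs Larsen: Larsen, 8–7.
Ruiz vs Larsen: Ruiz, 11–4.
Only Okafor has no losses; Okafor is the Condorcet winner.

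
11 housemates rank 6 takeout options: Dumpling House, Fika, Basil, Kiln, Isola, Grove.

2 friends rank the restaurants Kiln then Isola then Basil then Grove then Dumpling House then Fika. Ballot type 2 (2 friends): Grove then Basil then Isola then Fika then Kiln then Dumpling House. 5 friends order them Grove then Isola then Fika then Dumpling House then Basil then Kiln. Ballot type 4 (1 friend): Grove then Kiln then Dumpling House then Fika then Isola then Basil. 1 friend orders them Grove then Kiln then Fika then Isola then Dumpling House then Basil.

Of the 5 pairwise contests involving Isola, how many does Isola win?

Isola against each rival (11 friends):
Isola vs Dumpling House: 2+2+5+1 = 10 for Isola, 1 for Dumpling House — Isola by 10–1.
Isola vs Fika: Isola is ranked higher on 2+2+5 = 9 ballots, Fika on 2. Isola wins 9–2.
Isola vs Basil: Isola is ranked higher on 2+5+1+1 = 9 ballots, Basil on 2. Isola wins 9–2.
Isola vs Kiln: Isola, 7–4.
Isola vs Grove: 2 to 9, Grove.
Isola beats Dumpling House, Fika, Basil, Kiln; loses to Grove — 4 pairwise wins.

4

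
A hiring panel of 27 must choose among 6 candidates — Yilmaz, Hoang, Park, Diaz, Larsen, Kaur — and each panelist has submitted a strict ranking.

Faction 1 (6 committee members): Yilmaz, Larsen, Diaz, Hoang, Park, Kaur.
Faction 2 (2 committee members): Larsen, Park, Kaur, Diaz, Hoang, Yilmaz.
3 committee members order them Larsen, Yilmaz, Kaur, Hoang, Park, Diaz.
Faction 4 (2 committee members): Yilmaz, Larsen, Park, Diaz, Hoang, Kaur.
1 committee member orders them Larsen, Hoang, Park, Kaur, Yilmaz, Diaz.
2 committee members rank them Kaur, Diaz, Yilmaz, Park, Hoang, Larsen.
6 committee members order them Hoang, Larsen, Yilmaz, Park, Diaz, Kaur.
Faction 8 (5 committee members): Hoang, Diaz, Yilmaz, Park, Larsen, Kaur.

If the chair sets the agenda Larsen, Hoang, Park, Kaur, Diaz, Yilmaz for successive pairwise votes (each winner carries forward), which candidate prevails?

Yilmaz

Round 1: Larsen vs Hoang — 14–13, Larsen advances.
Round 2: Larsen vs Park — 20–7, Larsen advances.
Round 3: Larsen vs Kaur — 25–2, Larsen advances.
Round 4: Larsen vs Diaz — 20–7, Larsen advances.
Round 5: Larsen vs Yilmaz — 12–15, Yilmaz advances.
The agenda winner is Yilmaz.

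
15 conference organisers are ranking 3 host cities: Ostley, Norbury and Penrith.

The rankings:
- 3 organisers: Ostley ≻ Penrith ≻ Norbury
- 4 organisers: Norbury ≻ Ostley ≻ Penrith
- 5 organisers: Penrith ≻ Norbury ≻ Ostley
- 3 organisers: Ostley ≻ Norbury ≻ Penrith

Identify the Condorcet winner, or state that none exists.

Head-to-head results (15 organisers):
Ostley vs Norbury: 3+3 = 6 for Ostley, 9 for Norbury — Norbury by 9–6.
Ostley vs Penrith: 3+4+3 = 10 for Ostley, 5 for Penrith — Ostley by 10–5.
Norbury vs Penrith: Norbury is ranked higher on 4+3 = 7 ballots, Penrith on 8. Penrith wins 8–7.
Every city loses at least once (Ostley loses to Norbury; Norbury loses to Penrith; Penrith loses to Ostley). The majority relation contains the cycle Ostley > Penrith > Norbury > Ostley, so there is no Condorcet winner.

none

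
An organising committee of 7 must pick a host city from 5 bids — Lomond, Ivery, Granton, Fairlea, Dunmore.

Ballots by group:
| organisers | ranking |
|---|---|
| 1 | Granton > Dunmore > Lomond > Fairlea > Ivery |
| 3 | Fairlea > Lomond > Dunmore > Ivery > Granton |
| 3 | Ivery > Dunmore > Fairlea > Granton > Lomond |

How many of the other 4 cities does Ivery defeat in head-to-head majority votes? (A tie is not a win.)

Ivery against each rival (7 organisers):
Ivery vs Lomond: Lomond wins 4–3.
Ivery vs Granton: Ivery preferred on 3+3 = 6 ballots; Ivery wins 6–1.
Ivery vs Fairlea: Fairlea wins 4–3.
Ivery vs Dunmore: 3 to 4, Dunmore.
Ivery beats Granton; loses to Lomond, Fairlea, Dunmore — 1 pairwise win.

1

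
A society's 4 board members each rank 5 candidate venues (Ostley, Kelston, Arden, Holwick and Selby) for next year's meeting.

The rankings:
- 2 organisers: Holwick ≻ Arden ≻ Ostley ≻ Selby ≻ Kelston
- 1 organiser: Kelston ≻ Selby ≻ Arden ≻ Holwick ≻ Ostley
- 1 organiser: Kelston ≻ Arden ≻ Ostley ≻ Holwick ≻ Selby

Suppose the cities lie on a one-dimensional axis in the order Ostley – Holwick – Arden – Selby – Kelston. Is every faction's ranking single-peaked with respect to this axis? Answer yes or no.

Axis positions: Ostley=1, Holwick=2, Arden=3, Selby=4, Kelston=5.
Faction 1 (peak Holwick at position 2): ranking walks positions 2-3-1-4-5, expanding outward from the peak — single-peaked.
Faction 2 (peak Kelston at position 5): ranking walks positions 5-4-3-2-1, expanding outward from the peak — single-peaked.
Faction 3: ranking walks positions 5-3-1-2-4; Arden is ranked above Selby even though Selby lies between Arden and the peak Kelston on the axis — preferences dip and rise again. Not single-peaked.
Faction 3 violates single-peakedness, so the profile is not single-peaked on this axis.

no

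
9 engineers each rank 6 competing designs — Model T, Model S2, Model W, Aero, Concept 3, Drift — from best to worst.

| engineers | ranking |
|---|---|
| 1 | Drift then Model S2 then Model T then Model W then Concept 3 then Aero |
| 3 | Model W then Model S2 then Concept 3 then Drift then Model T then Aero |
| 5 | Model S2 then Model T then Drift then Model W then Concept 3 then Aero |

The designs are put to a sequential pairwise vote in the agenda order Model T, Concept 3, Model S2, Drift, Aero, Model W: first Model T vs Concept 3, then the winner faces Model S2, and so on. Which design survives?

Round 1: Model T vs Concept 3 — 6–3, Model T advances.
Round 2: Model T vs Model S2 — 0–9, Model S2 advances.
Round 3: Model S2 vs Drift — 8–1, Model S2 advances.
Round 4: Model S2 vs Aero — 9–0, Model S2 advances.
Round 5: Model S2 vs Model W — 6–3, Model S2 advances.
The agenda winner is Model S2.

Model S2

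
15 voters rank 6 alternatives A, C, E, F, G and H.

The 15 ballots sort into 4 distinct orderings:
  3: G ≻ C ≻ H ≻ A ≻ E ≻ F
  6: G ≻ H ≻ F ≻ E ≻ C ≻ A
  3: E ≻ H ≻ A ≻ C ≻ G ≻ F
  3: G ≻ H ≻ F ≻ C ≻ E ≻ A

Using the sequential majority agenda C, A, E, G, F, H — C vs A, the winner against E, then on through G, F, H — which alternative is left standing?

G

Round 1: C vs A — 12–3, C advances.
Round 2: C vs E — 6–9, E advances.
Round 3: E vs G — 3–12, G advances.
Round 4: G vs F — 15–0, G advances.
Round 5: G vs H — 12–3, G advances.
The agenda winner is G.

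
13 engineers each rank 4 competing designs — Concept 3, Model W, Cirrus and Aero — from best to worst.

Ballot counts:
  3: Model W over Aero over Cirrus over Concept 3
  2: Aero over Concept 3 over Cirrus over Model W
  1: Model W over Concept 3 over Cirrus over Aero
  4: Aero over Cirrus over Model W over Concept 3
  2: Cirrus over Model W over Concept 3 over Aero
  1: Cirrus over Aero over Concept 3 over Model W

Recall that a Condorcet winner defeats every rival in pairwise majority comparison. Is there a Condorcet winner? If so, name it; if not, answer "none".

Head-to-head results (13 engineers):
Concept 3 vs Model W: Model W, 10–3.
Concept 3 vs Cirrus: Cirrus wins 10–3.
Concept 3–Aero: Aero 10–3.
Model W vs Cirrus: Cirrus, 9–4.
Model W vs Aero: Aero wins 7–6.
Cirrus–Aero: Aero 9–4.
Aero wins every pairwise contest, so Aero is the Condorcet winner.

Aero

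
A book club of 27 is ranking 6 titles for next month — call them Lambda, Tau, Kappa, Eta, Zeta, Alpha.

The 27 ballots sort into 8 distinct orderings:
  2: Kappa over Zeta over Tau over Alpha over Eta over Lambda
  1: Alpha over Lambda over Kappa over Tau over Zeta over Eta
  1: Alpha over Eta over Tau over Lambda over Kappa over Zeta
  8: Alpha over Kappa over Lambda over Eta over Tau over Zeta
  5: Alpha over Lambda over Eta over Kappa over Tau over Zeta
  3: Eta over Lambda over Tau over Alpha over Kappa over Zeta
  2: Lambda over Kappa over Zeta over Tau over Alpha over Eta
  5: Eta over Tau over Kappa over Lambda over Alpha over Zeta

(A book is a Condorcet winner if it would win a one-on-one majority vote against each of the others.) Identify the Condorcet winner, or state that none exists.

Pairwise majorities:
Lambda vs Tau: Lambda wins 19–8.
Lambda vs Kappa: Kappa wins 15–12.
Lambda vs Eta: Lambda wins 16–11.
Lambda vs Zeta: Lambda wins 25–2.
Lambda–Alpha: Alpha 17–10.
Tau vs Kappa: Kappa, 18–9.
Tau vs Eta: Eta wins 22–5.
Tau vs Zeta: Tau, 23–4.
Tau vs Alpha: Alpha, 15–12.
Kappa vs Eta: Eta, 14–13.
Kappa–Zeta: Kappa 27–0.
Kappa vs Alpha: Alpha wins 18–9.
Eta vs Zeta: Eta wins 22–5.
Eta vs Alpha: Alpha, 19–8.
Zeta vs Alpha: Alpha, 23–4.
Alpha defeats every rival head-to-head and is the Condorcet winner.

Alpha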